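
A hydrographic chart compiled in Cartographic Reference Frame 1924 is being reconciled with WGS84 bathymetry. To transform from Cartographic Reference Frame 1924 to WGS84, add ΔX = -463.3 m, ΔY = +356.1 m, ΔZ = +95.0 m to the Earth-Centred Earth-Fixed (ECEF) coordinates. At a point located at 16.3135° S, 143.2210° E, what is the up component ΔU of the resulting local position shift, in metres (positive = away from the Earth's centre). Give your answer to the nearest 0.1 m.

At φ = -16.3135°, λ = 143.2210°: sin φ = -0.280893, cos φ = 0.959739, sin λ = 0.598730, cos λ = -0.800951.
ΔU = cos φ cos λ·ΔX + cos φ sin λ·ΔY + sin φ·ΔZ = (0.959739)(-0.800951)(-463.3) + (0.959739)(0.598730)(356.1) + (-0.280893)(95.0) = 534.08 m.

ΔU = 534.1 m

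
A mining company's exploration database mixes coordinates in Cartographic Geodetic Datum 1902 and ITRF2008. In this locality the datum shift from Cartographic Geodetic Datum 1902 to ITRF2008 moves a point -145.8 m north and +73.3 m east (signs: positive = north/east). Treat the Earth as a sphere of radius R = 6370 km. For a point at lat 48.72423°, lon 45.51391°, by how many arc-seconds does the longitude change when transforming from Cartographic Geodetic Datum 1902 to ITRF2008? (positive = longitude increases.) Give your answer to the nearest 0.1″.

At latitude 48.72423°, cos φ = 0.659684.
One radian of longitude at latitude φ spans R cos φ, so Δλ = ΔE / (R cos φ) = 73.3 / (6370000 × 0.659684) = 1.7443e-05 rad = 3.598″.

Δλ = 3.6″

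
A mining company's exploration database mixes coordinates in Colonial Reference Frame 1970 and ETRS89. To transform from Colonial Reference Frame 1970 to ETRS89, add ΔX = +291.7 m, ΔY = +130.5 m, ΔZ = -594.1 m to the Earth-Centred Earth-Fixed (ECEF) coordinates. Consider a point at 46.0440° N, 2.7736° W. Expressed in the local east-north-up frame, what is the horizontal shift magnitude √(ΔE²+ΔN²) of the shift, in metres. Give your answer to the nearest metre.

634 m

At φ = 46.0440°, λ = -2.7736°: sin φ = 0.719873, cos φ = 0.694106, sin λ = -0.048390, cos λ = 0.998829.
ΔE = −sin λ·ΔX + cos λ·ΔY = −(-0.048390)·(291.7) + (0.998829)·(130.5) = 144.46 m.
ΔN = −sin φ cos λ·ΔX − sin φ sin λ·ΔY + cos φ·ΔZ = −(0.719873)(0.998829)(291.7) − (0.719873)(-0.048390)(130.5) + (0.694106)(-594.1) = -617.56 m.
Horizontal magnitude = √(ΔE² + ΔN²) = √(144.46² + (-617.56)²) = 634.23 m.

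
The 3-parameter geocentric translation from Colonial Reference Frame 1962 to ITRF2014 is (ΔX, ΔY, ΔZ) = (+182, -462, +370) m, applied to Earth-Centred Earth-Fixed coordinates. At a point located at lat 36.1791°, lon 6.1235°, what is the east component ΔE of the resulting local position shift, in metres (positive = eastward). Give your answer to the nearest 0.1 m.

ΔE = -478.8 m

The local east axis at (φ, λ) is (−sin λ, cos λ, 0), so ΔE = −sin(6.1235°)·182 + cos(6.1235°)·(-462) = -478.78 m.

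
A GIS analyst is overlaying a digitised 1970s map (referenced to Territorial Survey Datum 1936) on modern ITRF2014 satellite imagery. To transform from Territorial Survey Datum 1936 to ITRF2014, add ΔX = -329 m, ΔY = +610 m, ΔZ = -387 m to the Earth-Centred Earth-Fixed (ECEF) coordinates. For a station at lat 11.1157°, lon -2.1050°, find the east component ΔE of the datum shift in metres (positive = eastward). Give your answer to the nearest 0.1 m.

ΔE = 597.5 m

The local east axis at (φ, λ) is (−sin λ, cos λ, 0), so ΔE = −sin(-2.1050°)·(-329) + cos(-2.1050°)·610 = 597.50 m.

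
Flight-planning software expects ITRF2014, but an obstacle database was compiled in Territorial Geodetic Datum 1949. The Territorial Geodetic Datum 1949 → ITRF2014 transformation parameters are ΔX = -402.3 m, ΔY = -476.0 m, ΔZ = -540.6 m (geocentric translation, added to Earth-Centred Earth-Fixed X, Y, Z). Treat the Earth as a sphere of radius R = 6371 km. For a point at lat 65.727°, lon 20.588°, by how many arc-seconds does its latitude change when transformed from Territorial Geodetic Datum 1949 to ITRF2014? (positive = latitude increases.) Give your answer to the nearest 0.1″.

sin φ = 0.911597, cos φ = 0.411085, sin λ = 0.351646, cos λ = 0.936133.
North component: ΔN = −sin φ cos λ·ΔX − sin φ sin λ·ΔY + cos φ·ΔZ = −(0.911597)(0.936133)(-402.3) − (0.911597)(0.351646)(-476.0) + (0.411085)(-540.6) = 273.67 m.
1° of latitude spans πR/180 = 111195 m, so Δφ = 273.67 / 111195 × 3600 = 8.860″.

Δφ = 8.9″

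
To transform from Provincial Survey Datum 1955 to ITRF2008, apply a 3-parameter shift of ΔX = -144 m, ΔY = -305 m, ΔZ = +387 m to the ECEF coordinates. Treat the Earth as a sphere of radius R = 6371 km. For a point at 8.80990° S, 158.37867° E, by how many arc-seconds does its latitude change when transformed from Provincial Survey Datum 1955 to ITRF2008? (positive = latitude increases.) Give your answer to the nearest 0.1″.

sin φ = -0.153157, cos φ = 0.988202, sin λ = 0.368471, cos λ = -0.929639.
North component: ΔN = −sin φ cos λ·ΔX − sin φ sin λ·ΔY + cos φ·ΔZ = −(-0.153157)(-0.929639)(-144) − (-0.153157)(0.368471)(-305) + (0.988202)(387) = 385.72 m.
1° of latitude spans πR/180 = 111195 m, so Δφ = 385.72 / 111195 × 3600 = 12.488″.

Δφ = 12.5″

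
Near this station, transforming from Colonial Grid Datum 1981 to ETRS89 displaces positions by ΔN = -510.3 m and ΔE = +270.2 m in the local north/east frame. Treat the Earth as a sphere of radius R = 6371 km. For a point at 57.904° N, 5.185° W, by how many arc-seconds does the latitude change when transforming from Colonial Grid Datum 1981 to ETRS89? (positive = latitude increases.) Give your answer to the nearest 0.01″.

On a sphere of radius R, 1 rad of latitude = R, so Δφ = ΔN / R = -510.3 / 6371000 = -8.0097e-05 rad = -16.521″.

Δφ = -16.52″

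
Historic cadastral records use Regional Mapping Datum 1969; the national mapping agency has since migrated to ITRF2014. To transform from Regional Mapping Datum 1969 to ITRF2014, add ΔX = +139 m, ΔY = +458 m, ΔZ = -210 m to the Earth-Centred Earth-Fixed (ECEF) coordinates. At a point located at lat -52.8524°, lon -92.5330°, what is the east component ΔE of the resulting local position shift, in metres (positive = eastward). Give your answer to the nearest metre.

ΔE = 119 m

The local east axis at (φ, λ) is (−sin λ, cos λ, 0), so ΔE = −sin(-92.5330°)·139 + cos(-92.5330°)·458 = 118.62 m.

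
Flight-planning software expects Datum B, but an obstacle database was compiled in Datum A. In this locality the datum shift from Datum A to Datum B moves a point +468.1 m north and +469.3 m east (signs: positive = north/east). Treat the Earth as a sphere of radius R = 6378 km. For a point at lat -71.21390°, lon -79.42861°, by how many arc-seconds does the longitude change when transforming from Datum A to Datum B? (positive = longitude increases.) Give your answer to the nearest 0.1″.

Δλ = 47.1″

At latitude -71.21390°, cos φ = 0.322036.
One radian of longitude at latitude φ spans R cos φ, so Δλ = ΔE / (R cos φ) = 469.3 / (6378000 × 0.322036) = 2.2849e-04 rad = 47.129″.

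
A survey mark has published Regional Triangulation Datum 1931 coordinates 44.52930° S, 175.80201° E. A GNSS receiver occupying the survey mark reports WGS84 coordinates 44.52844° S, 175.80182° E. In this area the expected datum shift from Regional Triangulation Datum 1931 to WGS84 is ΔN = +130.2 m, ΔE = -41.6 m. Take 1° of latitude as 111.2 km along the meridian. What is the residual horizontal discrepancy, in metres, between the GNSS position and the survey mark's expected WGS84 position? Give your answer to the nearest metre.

Observed coordinate differences: Δφ = +0.00086°, Δλ = -0.00019°.
Converting to metres (1° lat = 111200 m, cos φ = 0.712892): observed ΔN = 95.6 m, observed ΔE = -15.1 m.
Subtracting the expected shift leaves a residual of 95.6 − (130.2) = -34.6 m north and -15.1 − (-41.6) = 26.5 m east.
Residual distance = √((-34.6)² + 26.5²) = 43.6 m.

44 m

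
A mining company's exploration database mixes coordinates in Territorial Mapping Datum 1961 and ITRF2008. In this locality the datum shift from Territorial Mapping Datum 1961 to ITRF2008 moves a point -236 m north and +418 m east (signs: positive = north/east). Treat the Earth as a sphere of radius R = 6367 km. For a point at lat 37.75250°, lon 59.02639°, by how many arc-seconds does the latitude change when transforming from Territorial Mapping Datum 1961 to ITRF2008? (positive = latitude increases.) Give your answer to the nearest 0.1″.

Δφ = -7.6″

On a sphere of radius R, 1 rad of latitude = R, so Δφ = ΔN / R = -236.0 / 6367000 = -3.7066e-05 rad = -7.645″.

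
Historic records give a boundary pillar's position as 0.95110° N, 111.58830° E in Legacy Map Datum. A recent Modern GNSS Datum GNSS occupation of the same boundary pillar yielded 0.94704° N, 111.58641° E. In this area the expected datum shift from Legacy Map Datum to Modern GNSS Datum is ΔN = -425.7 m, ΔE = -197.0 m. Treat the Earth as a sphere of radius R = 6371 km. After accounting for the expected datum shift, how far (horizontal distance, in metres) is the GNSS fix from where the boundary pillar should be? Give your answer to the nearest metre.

Observed coordinate differences: Δφ = -0.00406°, Δλ = -0.00189°.
Converting to metres (1° lat = 111195 m, cos φ = 0.999862): observed ΔN = -451.5 m, observed ΔE = -210.1 m.
Subtracting the expected shift leaves a residual of -451.5 − (-425.7) = -25.8 m north and -210.1 − (-197.0) = -13.1 m east.
Residual distance = √((-25.8)² + (-13.1)²) = 28.9 m.

29 m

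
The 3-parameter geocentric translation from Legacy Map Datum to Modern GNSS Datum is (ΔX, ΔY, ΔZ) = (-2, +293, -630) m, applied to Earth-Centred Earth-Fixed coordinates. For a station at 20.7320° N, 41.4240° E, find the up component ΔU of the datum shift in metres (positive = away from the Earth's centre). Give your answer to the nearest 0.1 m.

The local up (radial) axis is (cos φ cos λ, cos φ sin λ, sin φ), giving ΔU = -1.403 + 181.304 − 223.018 = -43.12 m.

ΔU = -43.1 m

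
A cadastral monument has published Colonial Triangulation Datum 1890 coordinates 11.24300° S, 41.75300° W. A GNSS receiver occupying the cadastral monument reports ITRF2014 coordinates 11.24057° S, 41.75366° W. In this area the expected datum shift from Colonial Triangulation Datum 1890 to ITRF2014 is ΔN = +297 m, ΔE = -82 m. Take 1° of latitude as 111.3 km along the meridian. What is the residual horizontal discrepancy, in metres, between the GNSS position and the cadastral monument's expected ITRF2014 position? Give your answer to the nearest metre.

Observed coordinate differences: Δφ = +0.00243°, Δλ = -0.00066°.
Converting to metres (1° lat = 111300 m, cos φ = 0.980809): observed ΔN = 270.5 m, observed ΔE = -72.0 m.
Subtracting the expected shift leaves a residual of 270.5 − (297) = -26.5 m north and -72.0 − (-82) = 10.0 m east.
Residual distance = √((-26.5)² + 10.0²) = 28.3 m.

28 m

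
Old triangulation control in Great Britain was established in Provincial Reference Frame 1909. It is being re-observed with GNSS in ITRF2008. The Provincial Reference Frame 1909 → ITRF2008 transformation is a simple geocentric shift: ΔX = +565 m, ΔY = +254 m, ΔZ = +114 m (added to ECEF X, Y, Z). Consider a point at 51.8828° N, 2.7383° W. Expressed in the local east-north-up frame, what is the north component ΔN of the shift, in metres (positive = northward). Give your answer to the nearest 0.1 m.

ΔN = -364.1 m

The local north axis is (−sin φ cos λ, −sin φ sin λ, cos φ), giving ΔN = -444.006 + 9.547 + 70.369 = -364.09 m.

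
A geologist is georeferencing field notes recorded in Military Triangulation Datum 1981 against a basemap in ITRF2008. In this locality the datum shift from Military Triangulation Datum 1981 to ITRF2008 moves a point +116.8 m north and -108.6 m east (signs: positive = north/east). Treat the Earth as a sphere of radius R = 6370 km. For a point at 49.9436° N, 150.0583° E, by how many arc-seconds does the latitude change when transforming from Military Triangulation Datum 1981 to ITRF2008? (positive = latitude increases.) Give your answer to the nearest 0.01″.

Δφ = 3.78″

On a sphere of radius R, 1 rad of latitude = R, so Δφ = ΔN / R = 116.8 / 6370000 = 1.8336e-05 rad = 3.782″.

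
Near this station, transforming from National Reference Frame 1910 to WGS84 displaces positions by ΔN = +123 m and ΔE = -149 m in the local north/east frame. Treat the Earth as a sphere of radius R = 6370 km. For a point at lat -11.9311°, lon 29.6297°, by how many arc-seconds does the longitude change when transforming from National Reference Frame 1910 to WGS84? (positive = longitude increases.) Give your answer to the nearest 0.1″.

Δλ = -4.9″

At latitude -11.9311°, cos φ = 0.978397.
One radian of longitude at latitude φ spans R cos φ, so Δλ = ΔE / (R cos φ) = -149.0 / (6370000 × 0.978397) = -2.3907e-05 rad = -4.931″.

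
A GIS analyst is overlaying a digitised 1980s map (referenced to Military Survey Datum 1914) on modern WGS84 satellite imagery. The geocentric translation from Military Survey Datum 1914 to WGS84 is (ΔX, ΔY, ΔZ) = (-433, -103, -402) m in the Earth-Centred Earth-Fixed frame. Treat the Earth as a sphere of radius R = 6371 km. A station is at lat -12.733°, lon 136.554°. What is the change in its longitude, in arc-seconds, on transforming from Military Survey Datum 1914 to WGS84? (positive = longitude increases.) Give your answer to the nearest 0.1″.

Δλ = 12.4″

sin φ = -0.220408, cos φ = 0.975408, sin λ = 0.687671, cos λ = -0.726023.
East component: ΔE = −sin λ·ΔX + cos λ·ΔY = −(0.687671)(-433) + (-0.726023)(-103) = 372.54 m.
1° of latitude spans πR/180 = 111195 m; at latitude φ, 1° of longitude spans that × cos φ = 108460.4 m, so Δλ = 372.54 / 108460.4 × 3600 = 12.365″.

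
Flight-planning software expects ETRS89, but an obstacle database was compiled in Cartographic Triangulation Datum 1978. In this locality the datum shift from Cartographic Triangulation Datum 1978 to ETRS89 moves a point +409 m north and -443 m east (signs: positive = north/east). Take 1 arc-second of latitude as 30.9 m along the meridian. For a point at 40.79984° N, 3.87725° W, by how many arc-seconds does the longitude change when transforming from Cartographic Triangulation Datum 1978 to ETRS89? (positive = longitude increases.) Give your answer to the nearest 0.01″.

Δλ = -18.94″

At latitude 40.79984°, cos φ = 0.756997.
1″ of longitude at this latitude = 30.90 × cos φ = 23.3912 m, so Δλ = -443.0 / 23.3912 = -18.939″.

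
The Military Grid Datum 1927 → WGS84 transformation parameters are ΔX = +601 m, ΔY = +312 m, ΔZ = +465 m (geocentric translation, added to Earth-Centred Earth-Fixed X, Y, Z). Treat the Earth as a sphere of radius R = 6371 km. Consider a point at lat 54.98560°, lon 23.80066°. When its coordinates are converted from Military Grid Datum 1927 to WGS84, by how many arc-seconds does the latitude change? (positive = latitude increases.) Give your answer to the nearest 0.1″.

sin φ = 0.819008, cos φ = 0.573782, sin λ = 0.403556, cos λ = 0.914955.
North component: ΔN = −sin φ cos λ·ΔX − sin φ sin λ·ΔY + cos φ·ΔZ = −(0.819008)(0.914955)(601) − (0.819008)(0.403556)(312) + (0.573782)(465) = -286.67 m.
1° of latitude spans πR/180 = 111195 m, so Δφ = -286.67 / 111195 × 3600 = -9.281″.

Δφ = -9.3″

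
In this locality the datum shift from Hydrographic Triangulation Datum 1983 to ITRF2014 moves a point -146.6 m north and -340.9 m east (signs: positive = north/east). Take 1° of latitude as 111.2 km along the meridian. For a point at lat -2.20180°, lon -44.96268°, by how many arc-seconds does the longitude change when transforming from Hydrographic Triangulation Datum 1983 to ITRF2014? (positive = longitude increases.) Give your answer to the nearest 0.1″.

Δλ = -11.0″

At latitude -2.20180°, cos φ = 0.999262.
1° of longitude at this latitude = 111.2 × cos φ = 111.12 km, so Δλ = -340.9 / 111117.9 = -0.0030679° = -11.044″.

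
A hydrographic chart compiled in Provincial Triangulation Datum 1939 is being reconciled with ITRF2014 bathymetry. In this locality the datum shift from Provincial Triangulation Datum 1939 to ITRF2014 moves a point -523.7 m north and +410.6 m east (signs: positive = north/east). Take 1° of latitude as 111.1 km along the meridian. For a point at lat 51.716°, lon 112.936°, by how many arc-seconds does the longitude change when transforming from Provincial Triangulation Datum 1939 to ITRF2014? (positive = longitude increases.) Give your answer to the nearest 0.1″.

Δλ = 21.5″

At latitude 51.716°, cos φ = 0.619560.
1° of longitude at this latitude = 111.1 × cos φ = 68.83 km, so Δλ = 410.6 / 68833.1 = 0.0059652° = 21.475″.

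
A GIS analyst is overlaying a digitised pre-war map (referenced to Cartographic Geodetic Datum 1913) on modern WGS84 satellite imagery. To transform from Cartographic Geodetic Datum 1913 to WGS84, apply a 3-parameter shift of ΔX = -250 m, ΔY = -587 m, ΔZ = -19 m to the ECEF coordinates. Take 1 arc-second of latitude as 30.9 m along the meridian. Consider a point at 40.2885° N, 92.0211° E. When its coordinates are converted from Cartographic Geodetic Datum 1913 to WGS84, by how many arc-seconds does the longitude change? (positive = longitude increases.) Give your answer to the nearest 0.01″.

sin φ = 0.646637, cos φ = 0.762798, sin λ = 0.999378, cos λ = -0.035268.
East component: ΔE = −sin λ·ΔX + cos λ·ΔY = −(0.999378)(-250) + (-0.035268)(-587) = 270.55 m.
1° of latitude spans 3600 × 30.90 = 111240 m; at latitude φ, 1° of longitude spans that × cos φ = 84853.7 m, so Δλ = 270.55 / 84853.7 × 3600 = 11.478″.

Δλ = 11.48″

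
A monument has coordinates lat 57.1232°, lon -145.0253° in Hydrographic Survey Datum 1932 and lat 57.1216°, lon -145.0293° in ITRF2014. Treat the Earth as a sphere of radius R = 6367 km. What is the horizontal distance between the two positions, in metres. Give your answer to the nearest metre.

300 m

Δφ = 57.1216° − 57.1232° = -0.0016°; Δλ = -145.0293° − -145.0253° = -0.0040°.
1° along a meridian = πR/180 = 111125 m.
ΔN = Δφ × 111125 = -177.8 m; ΔE = Δλ × 111125 × cos(57.1232°) = -0.0040 × 111125 × 0.542834 = -241.3 m.
Distance = √(ΔE² + ΔN²) = √((-241.3)² + (-177.8)²) = 299.7 m.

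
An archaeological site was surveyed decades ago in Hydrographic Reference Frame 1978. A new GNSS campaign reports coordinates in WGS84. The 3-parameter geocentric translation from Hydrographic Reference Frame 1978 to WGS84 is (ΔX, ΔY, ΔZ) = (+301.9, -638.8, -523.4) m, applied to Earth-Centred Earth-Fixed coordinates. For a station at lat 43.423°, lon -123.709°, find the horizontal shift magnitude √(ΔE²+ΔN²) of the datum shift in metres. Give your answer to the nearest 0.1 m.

874.1 m

The local east axis at (φ, λ) is (−sin λ, cos λ, 0), so ΔE = −sin(-123.709°)·301.9 + cos(-123.709°)·(-638.8) = 605.66 m.
The local north axis is (−sin φ cos λ, −sin φ sin λ, cos φ), giving ΔN = 115.168 − 365.271 − 380.145 = -630.25 m.
Horizontal magnitude = √(ΔE² + ΔN²) = √(605.66² + (-630.25)²) = 874.09 m.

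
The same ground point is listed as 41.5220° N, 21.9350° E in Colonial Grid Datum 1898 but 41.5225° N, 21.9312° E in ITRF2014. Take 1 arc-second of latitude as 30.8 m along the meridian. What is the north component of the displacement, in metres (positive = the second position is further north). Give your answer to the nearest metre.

ΔN = 55 m

Δφ = 41.5225° − 41.5220° = +0.0005°; Δλ = 21.9312° − 21.9350° = -0.0038°.
1° of latitude = 3600 × 30.80 = 110880 m.
ΔN = Δφ × 110880 = 55.4 m; ΔE = Δλ × 110880 × cos(41.5220°) = -0.0038 × 110880 × 0.748701 = -315.5 m.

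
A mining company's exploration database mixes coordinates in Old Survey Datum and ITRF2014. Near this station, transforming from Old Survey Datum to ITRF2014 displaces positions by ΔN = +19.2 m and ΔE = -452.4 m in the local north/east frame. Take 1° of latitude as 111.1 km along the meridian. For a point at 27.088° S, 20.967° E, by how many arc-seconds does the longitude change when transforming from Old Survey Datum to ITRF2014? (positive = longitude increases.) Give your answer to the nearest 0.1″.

Δλ = -16.5″

At latitude -27.088°, cos φ = 0.890308.
1° of longitude at this latitude = 111.1 × cos φ = 98.91 km, so Δλ = -452.4 / 98913.2 = -0.0045737° = -16.465″.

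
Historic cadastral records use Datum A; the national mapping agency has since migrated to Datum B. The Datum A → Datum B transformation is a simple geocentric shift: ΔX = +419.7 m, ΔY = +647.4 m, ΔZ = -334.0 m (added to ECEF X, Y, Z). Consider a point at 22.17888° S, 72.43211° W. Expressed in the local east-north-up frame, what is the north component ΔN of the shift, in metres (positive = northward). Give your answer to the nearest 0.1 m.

The local north axis is (−sin φ cos λ, −sin φ sin λ, cos φ), giving ΔN = 47.822 − 232.995 − 309.287 = -494.46 m.

ΔN = -494.5 m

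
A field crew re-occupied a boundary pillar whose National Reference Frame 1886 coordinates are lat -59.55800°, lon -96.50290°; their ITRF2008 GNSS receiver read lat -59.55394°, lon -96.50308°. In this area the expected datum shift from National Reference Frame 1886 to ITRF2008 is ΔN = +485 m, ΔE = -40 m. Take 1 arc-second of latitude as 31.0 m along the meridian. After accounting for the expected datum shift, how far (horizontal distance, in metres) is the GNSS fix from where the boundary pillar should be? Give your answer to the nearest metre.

Observed coordinate differences: Δφ = +0.00406°, Δλ = -0.00018°.
Converting to metres (1° lat = 111600 m, cos φ = 0.506666): observed ΔN = 453.1 m, observed ΔE = -10.2 m.
Subtracting the expected shift leaves a residual of 453.1 − (485) = -31.9 m north and -10.2 − (-40) = 29.8 m east.
Residual distance = √((-31.9)² + 29.8²) = 43.7 m.

44 m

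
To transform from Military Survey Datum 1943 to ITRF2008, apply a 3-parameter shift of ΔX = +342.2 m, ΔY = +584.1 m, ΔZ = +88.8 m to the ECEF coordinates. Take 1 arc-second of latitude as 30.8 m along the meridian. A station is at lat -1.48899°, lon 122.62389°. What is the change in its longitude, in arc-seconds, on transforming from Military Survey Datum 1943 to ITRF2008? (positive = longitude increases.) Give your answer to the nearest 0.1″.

Δλ = -19.6″

sin φ = -0.025985, cos φ = 0.999662, sin λ = 0.842228, cos λ = -0.539122.
East component: ΔE = −sin λ·ΔX + cos λ·ΔY = −(0.842228)(342.2) + (-0.539122)(584.1) = -603.11 m.
1° of latitude spans 3600 × 30.80 = 110880 m; at latitude φ, 1° of longitude spans that × cos φ = 110842.6 m, so Δλ = -603.11 / 110842.6 × 3600 = -19.588″.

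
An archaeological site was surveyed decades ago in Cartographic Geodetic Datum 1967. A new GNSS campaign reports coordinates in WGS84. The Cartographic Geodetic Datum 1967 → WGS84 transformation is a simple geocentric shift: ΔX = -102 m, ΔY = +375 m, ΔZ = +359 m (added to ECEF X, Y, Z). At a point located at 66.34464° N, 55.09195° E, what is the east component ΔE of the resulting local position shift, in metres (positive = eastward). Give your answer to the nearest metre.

ΔE = 298 m

At φ = 66.34464°, λ = 55.09195°: sin φ = 0.915975, cos φ = 0.401234, sin λ = 0.820071, cos λ = 0.572261.
ΔE = −sin λ·ΔX + cos λ·ΔY = −(0.820071)·(-102) + (0.572261)·(375) = 298.25 m.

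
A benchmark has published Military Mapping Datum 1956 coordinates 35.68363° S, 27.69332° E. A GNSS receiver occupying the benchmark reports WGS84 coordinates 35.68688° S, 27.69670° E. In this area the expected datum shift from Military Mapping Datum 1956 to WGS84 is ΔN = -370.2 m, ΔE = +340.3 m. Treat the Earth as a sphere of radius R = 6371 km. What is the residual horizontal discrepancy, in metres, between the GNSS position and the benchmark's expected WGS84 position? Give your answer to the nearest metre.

Observed coordinate differences: Δφ = -0.00325°, Δλ = +0.00338°.
Converting to metres (1° lat = 111195 m, cos φ = 0.812250): observed ΔN = -361.4 m, observed ΔE = 305.3 m.
Subtracting the expected shift leaves a residual of -361.4 − (-370.2) = 8.8 m north and 305.3 − (340.3) = -35.0 m east.
Residual distance = √(8.8² + (-35.0)²) = 36.1 m.

36 m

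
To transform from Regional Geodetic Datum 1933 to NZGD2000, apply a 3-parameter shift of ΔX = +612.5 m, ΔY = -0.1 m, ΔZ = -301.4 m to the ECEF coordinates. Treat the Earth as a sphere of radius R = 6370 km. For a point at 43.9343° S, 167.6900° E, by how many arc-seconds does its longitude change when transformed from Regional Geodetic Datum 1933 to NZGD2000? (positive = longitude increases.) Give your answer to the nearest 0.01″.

Δλ = -5.87″

sin φ = -0.693833, cos φ = 0.720136, sin λ = 0.213201, cos λ = -0.977008.
East component: ΔE = −sin λ·ΔX + cos λ·ΔY = −(0.213201)(612.5) + (-0.977008)(-0.1) = -130.49 m.
1° of latitude spans πR/180 = 111177 m; at latitude φ, 1° of longitude spans that × cos φ = 80062.9 m, so Δλ = -130.49 / 80062.9 × 3600 = -5.867″.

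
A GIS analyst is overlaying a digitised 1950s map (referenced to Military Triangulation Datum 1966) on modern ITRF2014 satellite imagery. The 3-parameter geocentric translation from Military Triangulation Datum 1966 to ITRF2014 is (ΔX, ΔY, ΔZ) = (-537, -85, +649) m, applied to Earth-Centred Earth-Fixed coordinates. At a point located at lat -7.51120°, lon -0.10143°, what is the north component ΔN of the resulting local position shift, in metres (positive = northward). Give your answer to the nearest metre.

ΔN = 573 m

At φ = -7.51120°, λ = -0.10143°: sin φ = -0.130720, cos φ = 0.991419, sin λ = -0.001770, cos λ = 0.999998.
ΔN = −sin φ cos λ·ΔX − sin φ sin λ·ΔY + cos φ·ΔZ = −(-0.130720)(0.999998)(-537) − (-0.130720)(-0.001770)(-85) + (0.991419)(649) = 573.25 m.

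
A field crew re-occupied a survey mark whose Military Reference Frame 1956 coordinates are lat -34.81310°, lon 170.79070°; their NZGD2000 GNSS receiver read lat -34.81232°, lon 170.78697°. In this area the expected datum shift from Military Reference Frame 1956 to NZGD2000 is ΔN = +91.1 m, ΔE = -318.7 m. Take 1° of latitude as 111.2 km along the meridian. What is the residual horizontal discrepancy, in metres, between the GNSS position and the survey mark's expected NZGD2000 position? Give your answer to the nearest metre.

Observed coordinate differences: Δφ = +0.00078°, Δλ = -0.00373°.
Converting to metres (1° lat = 111200 m, cos φ = 0.821019): observed ΔN = 86.7 m, observed ΔE = -340.5 m.
Subtracting the expected shift leaves a residual of 86.7 − (91.1) = -4.4 m north and -340.5 − (-318.7) = -21.8 m east.
Residual distance = √((-4.4)² + (-21.8)²) = 22.3 m.

22 m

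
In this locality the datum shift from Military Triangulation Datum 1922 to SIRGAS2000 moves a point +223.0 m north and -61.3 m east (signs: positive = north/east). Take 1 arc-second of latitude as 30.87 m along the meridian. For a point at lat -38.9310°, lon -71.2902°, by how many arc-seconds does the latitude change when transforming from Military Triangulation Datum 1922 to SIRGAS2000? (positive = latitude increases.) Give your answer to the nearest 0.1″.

1″ of latitude = 30.87 m, so Δφ = 223.0 / 30.87 = 7.224″.

Δφ = 7.2″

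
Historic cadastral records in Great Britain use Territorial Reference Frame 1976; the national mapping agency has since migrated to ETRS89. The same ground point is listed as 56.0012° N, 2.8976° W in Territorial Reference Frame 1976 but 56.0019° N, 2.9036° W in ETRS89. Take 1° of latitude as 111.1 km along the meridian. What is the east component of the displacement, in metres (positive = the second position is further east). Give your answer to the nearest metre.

ΔE = -373 m

Δφ = 56.0019° − 56.0012° = +0.0007°; Δλ = -2.9036° − -2.8976° = -0.0060°.
ΔN = Δφ × 111100 = 77.8 m; ΔE = Δλ × 111100 × cos(56.0012°) = -0.0060 × 111100 × 0.559176 = -372.7 m.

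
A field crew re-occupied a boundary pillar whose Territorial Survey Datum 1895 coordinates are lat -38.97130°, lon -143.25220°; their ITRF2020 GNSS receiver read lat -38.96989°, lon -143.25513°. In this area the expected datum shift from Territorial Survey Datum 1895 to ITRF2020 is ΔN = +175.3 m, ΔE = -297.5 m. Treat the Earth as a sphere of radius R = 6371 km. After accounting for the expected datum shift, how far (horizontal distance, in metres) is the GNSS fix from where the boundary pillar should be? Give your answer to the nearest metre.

48 m

Observed coordinate differences: Δφ = +0.00141°, Δλ = -0.00293°.
Converting to metres (1° lat = 111195 m, cos φ = 0.777461): observed ΔN = 156.8 m, observed ΔE = -253.3 m.
Subtracting the expected shift leaves a residual of 156.8 − (175.3) = -18.5 m north and -253.3 − (-297.5) = 44.2 m east.
Residual distance = √((-18.5)² + 44.2²) = 47.9 m.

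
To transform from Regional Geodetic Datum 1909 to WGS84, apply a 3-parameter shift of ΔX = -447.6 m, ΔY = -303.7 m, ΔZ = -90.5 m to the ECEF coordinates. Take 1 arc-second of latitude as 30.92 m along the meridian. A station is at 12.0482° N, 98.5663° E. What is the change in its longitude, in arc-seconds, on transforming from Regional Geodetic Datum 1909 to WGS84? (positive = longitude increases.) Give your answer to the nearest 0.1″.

Δλ = 16.1″

sin φ = 0.208734, cos φ = 0.977972, sin λ = 0.988844, cos λ = -0.148954.
East component: ΔE = −sin λ·ΔX + cos λ·ΔY = −(0.988844)(-447.6) + (-0.148954)(-303.7) = 487.84 m.
1° of latitude spans 3600 × 30.92 = 111312 m; at latitude φ, 1° of longitude spans that × cos φ = 108860.1 m, so Δλ = 487.84 / 108860.1 × 3600 = 16.133″.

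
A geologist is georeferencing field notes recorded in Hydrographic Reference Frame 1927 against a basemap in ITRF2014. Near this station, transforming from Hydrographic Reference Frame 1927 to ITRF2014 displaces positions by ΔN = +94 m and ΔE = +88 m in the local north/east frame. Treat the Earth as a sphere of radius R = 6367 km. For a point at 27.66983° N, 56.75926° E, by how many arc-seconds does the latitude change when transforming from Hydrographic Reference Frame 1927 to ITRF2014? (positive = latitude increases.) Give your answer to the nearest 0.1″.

On a sphere of radius R, 1 rad of latitude = R, so Δφ = ΔN / R = 94.0 / 6367000 = 1.4764e-05 rad = 3.045″.

Δφ = 3.0″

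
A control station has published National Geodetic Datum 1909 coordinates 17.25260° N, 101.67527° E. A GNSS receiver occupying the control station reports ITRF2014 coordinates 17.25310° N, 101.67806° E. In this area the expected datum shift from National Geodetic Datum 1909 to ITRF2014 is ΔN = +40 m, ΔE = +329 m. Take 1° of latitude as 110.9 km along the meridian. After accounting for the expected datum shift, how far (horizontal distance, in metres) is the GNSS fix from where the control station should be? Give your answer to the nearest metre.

37 m

Observed coordinate differences: Δφ = +0.00050°, Δλ = +0.00279°.
Converting to metres (1° lat = 110900 m, cos φ = 0.955006): observed ΔN = 55.4 m, observed ΔE = 295.5 m.
Subtracting the expected shift leaves a residual of 55.4 − (40) = 15.4 m north and 295.5 − (329) = -33.5 m east.
Residual distance = √(15.4² + (-33.5)²) = 36.9 m.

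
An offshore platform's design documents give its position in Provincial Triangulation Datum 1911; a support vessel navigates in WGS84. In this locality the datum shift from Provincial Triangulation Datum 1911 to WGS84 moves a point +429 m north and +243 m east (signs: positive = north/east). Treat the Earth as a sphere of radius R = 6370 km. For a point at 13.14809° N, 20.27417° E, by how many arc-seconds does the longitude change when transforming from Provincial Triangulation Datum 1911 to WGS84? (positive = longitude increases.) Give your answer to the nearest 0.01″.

At latitude 13.14809°, cos φ = 0.973785.
One radian of longitude at latitude φ spans R cos φ, so Δλ = ΔE / (R cos φ) = 243.0 / (6370000 × 0.973785) = 3.9175e-05 rad = 8.080″.

Δλ = 8.08″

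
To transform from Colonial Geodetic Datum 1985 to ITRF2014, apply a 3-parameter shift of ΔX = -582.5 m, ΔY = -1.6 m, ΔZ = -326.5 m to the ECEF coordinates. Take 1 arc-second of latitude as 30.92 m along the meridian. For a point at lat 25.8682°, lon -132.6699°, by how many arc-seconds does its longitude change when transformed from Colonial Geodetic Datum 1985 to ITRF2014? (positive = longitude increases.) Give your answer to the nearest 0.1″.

sin φ = 0.436302, cos φ = 0.899800, sin λ = -0.735271, cos λ = -0.677773.
East component: ΔE = −sin λ·ΔX + cos λ·ΔY = −(-0.735271)(-582.5) + (-0.677773)(-1.6) = -427.21 m.
1° of latitude spans 3600 × 30.92 = 111312 m; at latitude φ, 1° of longitude spans that × cos φ = 100158.5 m, so Δλ = -427.21 / 100158.5 × 3600 = -15.355″.

Δλ = -15.4″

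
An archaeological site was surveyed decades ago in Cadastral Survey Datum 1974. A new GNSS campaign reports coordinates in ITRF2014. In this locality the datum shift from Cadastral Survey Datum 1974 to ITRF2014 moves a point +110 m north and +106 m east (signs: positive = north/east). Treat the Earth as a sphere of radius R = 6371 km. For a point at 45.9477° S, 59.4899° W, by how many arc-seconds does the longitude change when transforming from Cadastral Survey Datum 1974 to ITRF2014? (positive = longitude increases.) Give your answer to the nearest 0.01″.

At latitude -45.9477°, cos φ = 0.695315.
One radian of longitude at latitude φ spans R cos φ, so Δλ = ΔE / (R cos φ) = 106.0 / (6371000 × 0.695315) = 2.3929e-05 rad = 4.936″.

Δλ = 4.94″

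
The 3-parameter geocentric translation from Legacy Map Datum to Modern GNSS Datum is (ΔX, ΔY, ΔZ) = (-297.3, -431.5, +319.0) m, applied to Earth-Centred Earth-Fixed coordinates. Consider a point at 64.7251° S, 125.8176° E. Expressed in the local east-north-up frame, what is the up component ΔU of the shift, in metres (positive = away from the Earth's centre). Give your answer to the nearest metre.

ΔU = -364 m

The local up (radial) axis is (cos φ cos λ, cos φ sin λ, sin φ), giving ΔU = 74.284 − 149.392 − 288.462 = -363.57 m.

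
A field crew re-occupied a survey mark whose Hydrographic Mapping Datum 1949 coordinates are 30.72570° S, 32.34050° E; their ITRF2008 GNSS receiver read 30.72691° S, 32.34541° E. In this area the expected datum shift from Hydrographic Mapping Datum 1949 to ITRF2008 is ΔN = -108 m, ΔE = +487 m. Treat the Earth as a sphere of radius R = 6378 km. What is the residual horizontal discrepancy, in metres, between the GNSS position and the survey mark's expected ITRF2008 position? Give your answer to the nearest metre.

Observed coordinate differences: Δφ = -0.00121°, Δλ = +0.00491°.
Converting to metres (1° lat = 111317 m, cos φ = 0.859623): observed ΔN = -134.7 m, observed ΔE = 469.8 m.
Subtracting the expected shift leaves a residual of -134.7 − (-108) = -26.7 m north and 469.8 − (487) = -17.2 m east.
Residual distance = √((-26.7)² + (-17.2)²) = 31.7 m.

32 m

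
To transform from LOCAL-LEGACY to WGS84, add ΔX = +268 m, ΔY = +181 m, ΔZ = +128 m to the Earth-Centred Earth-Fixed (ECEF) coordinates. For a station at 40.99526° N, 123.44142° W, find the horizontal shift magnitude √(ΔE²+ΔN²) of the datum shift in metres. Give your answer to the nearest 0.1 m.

At φ = 40.99526°, λ = -123.44142°: sin φ = 0.655997, cos φ = 0.754764, sin λ = -0.834450, cos λ = -0.551084.
ΔE = −sin λ·ΔX + cos λ·ΔY = −(-0.834450)·(268) + (-0.551084)·(181) = 123.89 m.
ΔN = −sin φ cos λ·ΔX − sin φ sin λ·ΔY + cos φ·ΔZ = −(0.655997)(-0.551084)(268) − (0.655997)(-0.834450)(181) + (0.754764)(128) = 292.57 m.
Horizontal magnitude = √(ΔE² + ΔN²) = √(123.89² + 292.57²) = 317.72 m.

317.7 m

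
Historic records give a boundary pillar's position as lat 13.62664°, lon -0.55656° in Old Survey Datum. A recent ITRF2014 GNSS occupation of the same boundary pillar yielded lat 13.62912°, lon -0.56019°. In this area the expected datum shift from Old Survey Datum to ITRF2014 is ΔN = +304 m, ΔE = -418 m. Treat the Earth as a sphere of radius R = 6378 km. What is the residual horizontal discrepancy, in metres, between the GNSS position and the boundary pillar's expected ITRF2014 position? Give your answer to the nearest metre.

38 m

Observed coordinate differences: Δφ = +0.00248°, Δλ = -0.00363°.
Converting to metres (1° lat = 111317 m, cos φ = 0.971852): observed ΔN = 276.1 m, observed ΔE = -392.7 m.
Subtracting the expected shift leaves a residual of 276.1 − (304) = -27.9 m north and -392.7 − (-418) = 25.3 m east.
Residual distance = √((-27.9)² + 25.3²) = 37.7 m.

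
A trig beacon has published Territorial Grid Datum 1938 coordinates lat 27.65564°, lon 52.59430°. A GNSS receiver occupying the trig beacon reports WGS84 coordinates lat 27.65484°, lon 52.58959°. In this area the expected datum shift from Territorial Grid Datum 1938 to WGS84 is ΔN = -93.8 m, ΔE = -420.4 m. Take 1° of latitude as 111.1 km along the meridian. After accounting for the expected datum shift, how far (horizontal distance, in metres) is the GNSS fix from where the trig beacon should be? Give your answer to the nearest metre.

43 m

Observed coordinate differences: Δφ = -0.00080°, Δλ = -0.00471°.
Converting to metres (1° lat = 111100 m, cos φ = 0.885753): observed ΔN = -88.9 m, observed ΔE = -463.5 m.
Subtracting the expected shift leaves a residual of -88.9 − (-93.8) = 4.9 m north and -463.5 − (-420.4) = -43.1 m east.
Residual distance = √(4.9² + (-43.1)²) = 43.4 m.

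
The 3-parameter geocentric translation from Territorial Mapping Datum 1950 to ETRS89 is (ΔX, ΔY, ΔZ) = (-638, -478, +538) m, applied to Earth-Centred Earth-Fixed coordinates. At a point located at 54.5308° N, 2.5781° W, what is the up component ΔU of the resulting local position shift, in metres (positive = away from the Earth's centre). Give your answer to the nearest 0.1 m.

ΔU = 80.8 m

The local up (radial) axis is (cos φ cos λ, cos φ sin λ, sin φ), giving ΔU = -369.835 + 12.476 + 438.162 = 80.80 m.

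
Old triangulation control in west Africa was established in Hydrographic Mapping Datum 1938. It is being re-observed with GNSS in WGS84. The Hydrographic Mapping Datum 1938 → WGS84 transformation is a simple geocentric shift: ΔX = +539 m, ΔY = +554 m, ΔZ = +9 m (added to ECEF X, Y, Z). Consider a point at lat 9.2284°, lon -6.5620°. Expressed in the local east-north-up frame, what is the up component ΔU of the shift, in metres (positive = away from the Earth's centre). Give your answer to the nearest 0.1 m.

ΔU = 467.5 m

The local up (radial) axis is (cos φ cos λ, cos φ sin λ, sin φ), giving ΔU = 528.538 − 62.491 + 1.443 = 467.49 m.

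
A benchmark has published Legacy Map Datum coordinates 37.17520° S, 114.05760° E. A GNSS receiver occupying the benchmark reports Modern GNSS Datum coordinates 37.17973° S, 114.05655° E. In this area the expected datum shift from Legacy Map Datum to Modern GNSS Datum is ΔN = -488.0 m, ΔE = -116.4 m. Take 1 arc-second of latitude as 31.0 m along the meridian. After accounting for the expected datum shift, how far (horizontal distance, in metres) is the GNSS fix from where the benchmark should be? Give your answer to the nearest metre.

29 m

Observed coordinate differences: Δφ = -0.00453°, Δλ = -0.00105°.
Converting to metres (1° lat = 111600 m, cos φ = 0.796792): observed ΔN = -505.5 m, observed ΔE = -93.4 m.
Subtracting the expected shift leaves a residual of -505.5 − (-488.0) = -17.5 m north and -93.4 − (-116.4) = 23.0 m east.
Residual distance = √((-17.5)² + 23.0²) = 29.0 m.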